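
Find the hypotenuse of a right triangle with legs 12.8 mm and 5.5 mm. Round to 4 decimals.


Shape: right triangle
Legs a = 12.8 mm, b = 5.5 mm
Formula: c = sqrt(a^2 + b^2)
a^2 = 163.84, b^2 = 30.25
a^2 + b^2 = 194.09
c = sqrt(194.09)
c = 13.9316
13.9316 mm


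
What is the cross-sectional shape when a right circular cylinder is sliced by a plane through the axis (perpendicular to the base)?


Solid: right circular cylinder
Cutting plane: through the axis (perpendicular to the base)
Visualize the intersection of the plane with the solid's surface.
The boundary of the cut region is a rectangle.
rectangle


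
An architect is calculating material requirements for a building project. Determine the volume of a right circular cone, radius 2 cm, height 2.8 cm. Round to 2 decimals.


Shape: cone
Radius r = 2 cm, Height h = 2.8 cm
Formula: V = (1/3) * pi * r^2 * h
r^2 = 4
pi * r^2 * h = pi * 4 * 2.8 = 11.2 * pi
V = 11.2 * pi / 3
V = 11.73
11.73 cm^3


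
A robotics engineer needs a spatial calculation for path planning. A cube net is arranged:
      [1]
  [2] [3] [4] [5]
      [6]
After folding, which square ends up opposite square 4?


Net: cross layout. Take square 3 as the base (bottom).
Fold the four squares in the horizontal row up around 3: 2 -> left, 4 -> right, 5 wraps to the top.
Fold 1 and 6 up from 3: 1 -> back, 6 -> front.
Opposite pairs are therefore: (1, 6), (2, 4), (3, 5).
Face 4 is opposite face 2.
face 2


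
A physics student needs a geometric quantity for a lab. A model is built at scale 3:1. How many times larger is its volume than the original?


Linear scale factor k = 3
Rule: under a linear scaling by k, volumes scale by k^3.
k^3 = 3 * 3 * 3
k^3 = 9 * 3
k^3 = 27
Volume scales by a factor of 27.
27 (dimensionless)


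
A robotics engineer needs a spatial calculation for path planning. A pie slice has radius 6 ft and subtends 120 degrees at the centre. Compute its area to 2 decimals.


Shape: circular sector
Radius r = 6 ft, Angle = 120 degrees
Formula: A = (angle/360) * pi * r^2
r^2 = 36
Fraction of circle = 120/360
A = (120/360) * pi * 36
A = 12 * pi
A = 37.7
37.7 ft^2


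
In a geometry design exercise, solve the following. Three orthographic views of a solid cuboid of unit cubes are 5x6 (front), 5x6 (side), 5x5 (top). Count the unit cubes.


Orthographic views of a solid rectangular block:
Front view 5 x 6 -> length = 5, height = 6
Side view 5 x 6 -> width = 5, height = 6 (consistent)
Top view 5 x 5 -> confirms length = 5, width = 5
The block is 5 x 5 x 6.
Total unit cubes = 5 * 5 * 6 = 150
150 unit cubes


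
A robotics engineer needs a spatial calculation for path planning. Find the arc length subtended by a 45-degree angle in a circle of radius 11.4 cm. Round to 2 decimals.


Shape: circular arc
Radius r = 11.4 cm, Angle = 45 degrees
Formula: L = (angle/360) * 2 * pi * r
2 * pi * r = 22.8 * pi
L = (45/360) * 22.8 * pi
L = 2.85 * pi
L = 8.95
8.95 cm


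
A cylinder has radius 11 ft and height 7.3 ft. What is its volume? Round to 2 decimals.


Shape: cylinder
Radius r = 11 ft, Height h = 7.3 ft
Formula: V = pi * r^2 * h
r^2 = 121
V = pi * 121 * 7.3
V = 883.3 * pi
V = 2774.97
2774.97 ft^3


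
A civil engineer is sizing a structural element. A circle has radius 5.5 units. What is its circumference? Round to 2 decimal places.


Shape: circle
Radius r = 5.5 units
Formula: C = 2 * pi * r
C = 2 * pi * 5.5
C = 11 * pi
C = 34.56
34.56 units


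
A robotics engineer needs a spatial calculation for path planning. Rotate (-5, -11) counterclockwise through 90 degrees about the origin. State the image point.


Transformation: rotation about the origin
Original point: (-5, -11)
Rule for 90 deg counterclockwise: (x, y) -> (-y, x)
Apply: (-5, -11) -> (11, -5)
(11, -5)


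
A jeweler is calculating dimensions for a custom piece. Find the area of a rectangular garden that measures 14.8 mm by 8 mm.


Shape: rectangle
Length l = 14.8 mm, Width w = 8 mm
Formula: A = l * w
A = 14.8 * 8
A = 118.4
118.4 mm^2


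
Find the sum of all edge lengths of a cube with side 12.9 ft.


Shape: cube
Side s = 12.9 ft
A cube has 12 edges, all equal.
Formula: total edge length = 12 * s
Total = 12 * 12.9
Total = 154.8
154.8 ft


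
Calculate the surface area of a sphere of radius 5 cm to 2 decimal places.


Shape: sphere
Radius r = 5 cm
Formula: SA = 4 * pi * r^2
r^2 = 25
SA = 4 * pi * 25
SA = 100 * pi
SA = 314.16
314.16 cm^2


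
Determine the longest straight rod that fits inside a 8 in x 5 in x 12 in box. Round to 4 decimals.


Shape: rectangular box (space diagonal)
l = 8 in, w = 5 in, h = 12 in
Visualize: the diagonal of the base, then a right triangle with that diagonal and the height.
Formula: d = sqrt(l^2 + w^2 + h^2)
l^2 + w^2 + h^2 = 64 + 25 + 144 = 233
d = sqrt(233)
d = 15.2643
15.2643 in


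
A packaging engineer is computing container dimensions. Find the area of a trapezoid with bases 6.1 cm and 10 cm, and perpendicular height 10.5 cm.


Shape: trapezoid
Parallel sides a = 6.1 cm, b = 10 cm; Height h = 10.5 cm
Formula: A = (a + b) * h / 2
a + b = 6.1 + 10 = 16.1
A = 16.1 * 10.5 / 2
A = 169.05 / 2
A = 84.525
84.525 cm^2


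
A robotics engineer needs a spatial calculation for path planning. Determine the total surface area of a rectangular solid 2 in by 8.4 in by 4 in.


Shape: rectangular prism
l = 2 in, w = 8.4 in, h = 4 in
Formula: SA = 2(lw + lh + wh)
lw = 16.8, lh = 8, wh = 33.6
lw + lh + wh = 58.4
SA = 2 * 58.4
SA = 116.8
116.8 in^2


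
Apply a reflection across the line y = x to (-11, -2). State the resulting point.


Transformation: reflection
Original point: (-11, -2)
Rule for reflection over y = x: (x, y) -> (y, x)
Apply: (-11, -2) -> (-2, -11)
(-2, -11)


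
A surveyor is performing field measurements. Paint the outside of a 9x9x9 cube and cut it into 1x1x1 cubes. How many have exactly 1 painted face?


Large cube: 9 x 9 x 9, cut into unit cubes.
n = 9, so n - 2 = 7
Cubes with 1 painted face lie in the interior of each face.
A cube has 6 faces; each contributes (n - 2)^2 = 49 such cubes.
Count = 6 * 49 = 294
294 unit cubes


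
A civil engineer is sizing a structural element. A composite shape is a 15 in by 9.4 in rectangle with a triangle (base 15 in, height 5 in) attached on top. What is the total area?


Composite shape: rectangle + triangle
Rectangle area = 15 * 9.4 = 141
Triangle area = 0.5 * 15 * 5 = 37.5
Total = 141 + 37.5
Total = 178.5
178.5 in^2


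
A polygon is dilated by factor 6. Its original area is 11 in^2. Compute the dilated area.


Linear scale factor k = 6
Original area = 11 in^2
Rule: under a linear scaling by k, areas scale by k^2.
k^2 = 6^2 = 36
New area = 11 * 36
New area = 396
396 in^2


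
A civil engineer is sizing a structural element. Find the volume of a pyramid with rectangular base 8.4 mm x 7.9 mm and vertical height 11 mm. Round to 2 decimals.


Shape: rectangular pyramid
Base: 8.4 mm x 7.9 mm, Height h = 11 mm
Formula: V = (1/3) * base_area * h
base_area = 8.4 * 7.9 = 66.36
base_area * h = 66.36 * 11 = 729.96
V = 729.96 / 3
V = 243.32
243.32 mm^3


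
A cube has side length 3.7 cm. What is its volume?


Shape: cube
Side s = 3.7 cm
Formula: V = s^3
V = 3.7 * 3.7 * 3.7
V = 13.69 * 3.7
V = 50.653
50.653 cm^3


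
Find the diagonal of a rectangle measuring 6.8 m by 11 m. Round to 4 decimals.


Shape: rectangle (diagonal via Pythagoras)
Sides: 6.8 m and 11 m
Formula: d = sqrt(l^2 + w^2)
l^2 = 46.24, w^2 = 121
l^2 + w^2 = 167.24
d = sqrt(167.24)
d = 12.9321
12.9321 m


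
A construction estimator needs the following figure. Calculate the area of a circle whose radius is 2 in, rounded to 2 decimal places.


Shape: circle
Radius r = 2 in
Formula: A = pi * r^2
r^2 = 2^2 = 4
A = pi * 4
A = 12.57
12.57 in^2


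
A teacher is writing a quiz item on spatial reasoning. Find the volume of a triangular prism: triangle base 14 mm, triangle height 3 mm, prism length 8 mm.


Shape: triangular prism
Triangle base = 14 mm, triangle height = 3 mm, prism length L = 8 mm
Formula: V = (1/2 * b * h_tri) * L
Cross-section area = 0.5 * 14 * 3 = 21
V = 21 * 8
V = 168
168 mm^3


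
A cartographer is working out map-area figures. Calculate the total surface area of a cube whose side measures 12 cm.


Shape: cube
Side s = 12 cm
A cube has 6 square faces.
Formula: SA = 6 * s^2
s^2 = 144
SA = 6 * 144
SA = 864
864 cm^2


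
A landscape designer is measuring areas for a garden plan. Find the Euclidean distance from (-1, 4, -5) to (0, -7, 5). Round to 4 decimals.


3D distance between two points
P1 = (-1, 4, -5), P2 = (0, -7, 5)
Formula: d = sqrt((x2-x1)^2 + (y2-y1)^2 + (z2-z1)^2)
dx = 0 - -1 = 1
dy = -7 - 4 = -11
dz = 5 - -5 = 10
dx^2 + dy^2 + dz^2 = 1 + 121 + 100 = 222
d = sqrt(222)
d = 14.8997
14.8997 units


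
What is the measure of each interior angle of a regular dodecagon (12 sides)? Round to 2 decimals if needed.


Shape: regular dodecagon (12 sides)
Formula: interior angle = (n - 2) * 180 / n
(n - 2) = 10
(n - 2) * 180 = 1800
angle = 1800 / 12
angle = 150
150 degrees


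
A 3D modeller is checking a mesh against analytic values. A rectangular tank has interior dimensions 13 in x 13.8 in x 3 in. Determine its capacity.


Shape: rectangular prism
l = 13 in, w = 13.8 in, h = 3 in
Formula: V = l * w * h
V = 13 * 13.8 * 3
V = 179.4 * 3
V = 538.2
538.2 in^3


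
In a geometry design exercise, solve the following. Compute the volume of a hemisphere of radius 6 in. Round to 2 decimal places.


Shape: hemisphere (half of a sphere)
Radius r = 6 in
Formula: V = (1/2) * (4/3) * pi * r^3 = (2/3) * pi * r^3
r^3 = 216
(2/3) * 216 = 144
V = 144 * pi
V = 452.39
452.39 in^3


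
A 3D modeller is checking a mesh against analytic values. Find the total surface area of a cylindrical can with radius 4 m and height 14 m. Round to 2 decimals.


Shape: closed cylinder
Radius r = 4 m, Height h = 14 m
Formula: SA = 2*pi*r^2 + 2*pi*r*h = 2*pi*r*(r + h)
r + h = 18
2 * r * (r + h) = 2 * 4 * 18 = 144
SA = 144 * pi
SA = 452.39
452.39 m^2


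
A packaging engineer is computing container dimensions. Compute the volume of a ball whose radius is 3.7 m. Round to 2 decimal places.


Shape: sphere
Radius r = 3.7 m
Formula: V = (4/3) * pi * r^3
r^3 = 50.653
(4/3) * 50.653 = 67.537333
V = 67.537333 * pi
V = 212.17
212.17 m^3


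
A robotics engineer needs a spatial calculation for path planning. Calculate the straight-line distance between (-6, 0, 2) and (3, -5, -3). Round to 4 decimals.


3D distance between two points
P1 = (-6, 0, 2), P2 = (3, -5, -3)
Formula: d = sqrt((x2-x1)^2 + (y2-y1)^2 + (z2-z1)^2)
dx = 3 - -6 = 9
dy = -5 - 0 = -5
dz = -3 - 2 = -5
dx^2 + dy^2 + dz^2 = 81 + 25 + 25 = 131
d = sqrt(131)
d = 11.4455
11.4455 units


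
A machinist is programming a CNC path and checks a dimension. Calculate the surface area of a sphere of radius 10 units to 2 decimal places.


Shape: sphere
Radius r = 10 units
Formula: SA = 4 * pi * r^2
r^2 = 100
SA = 4 * pi * 100
SA = 400 * pi
SA = 1256.64
1256.64 units^2


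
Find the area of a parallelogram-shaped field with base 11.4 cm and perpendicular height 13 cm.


Shape: parallelogram
Base b = 11.4 cm, Height h = 13 cm
Formula: A = b * h
A = 11.4 * 13
A = 148.2
148.2 cm^2


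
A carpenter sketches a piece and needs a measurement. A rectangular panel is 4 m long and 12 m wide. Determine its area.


Shape: rectangle
Length l = 4 m, Width w = 12 m
Formula: A = l * w
A = 4 * 12
A = 48
48 m^2


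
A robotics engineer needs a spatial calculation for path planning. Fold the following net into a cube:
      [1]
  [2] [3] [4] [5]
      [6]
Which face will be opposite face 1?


Net: cross layout. Take square 3 as the base (bottom).
Fold the four squares in the horizontal row up around 3: 2 -> left, 4 -> right, 5 wraps to the top.
Fold 1 and 6 up from 3: 1 -> back, 6 -> front.
Opposite pairs are therefore: (1, 6), (2, 4), (3, 5).
Face 1 is opposite face 6.
face 6


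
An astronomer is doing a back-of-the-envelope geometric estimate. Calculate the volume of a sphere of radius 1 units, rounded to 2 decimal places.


Shape: sphere
Radius r = 1 units
Formula: V = (4/3) * pi * r^3
r^3 = 1
(4/3) * 1 = 1.333333
V = 1.333333 * pi
V = 4.19
4.19 units^3


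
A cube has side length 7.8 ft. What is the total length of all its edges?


Shape: cube
Side s = 7.8 ft
A cube has 12 edges, all equal.
Formula: total edge length = 12 * s
Total = 12 * 7.8
Total = 93.6
93.6 ft


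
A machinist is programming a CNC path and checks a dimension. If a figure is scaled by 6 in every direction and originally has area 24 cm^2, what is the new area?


Linear scale factor k = 6
Original area = 24 cm^2
Rule: under a linear scaling by k, areas scale by k^2.
k^2 = 6^2 = 36
New area = 24 * 36
New area = 864
864 cm^2


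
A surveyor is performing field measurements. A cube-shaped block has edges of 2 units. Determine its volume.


Shape: cube
Side s = 2 units
Formula: V = s^3
V = 2 * 2 * 2
V = 4 * 2
V = 8
8 units^3


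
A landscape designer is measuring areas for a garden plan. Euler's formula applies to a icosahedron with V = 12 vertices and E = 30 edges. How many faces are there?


Polyhedron: icosahedron
Euler's formula for convex polyhedra: V - E + F = 2
Given: V = 12 vertices and E = 30 edges
Solve for F:
F = 2 + E - V = 2 + 30 - 12 = 20
20 faces


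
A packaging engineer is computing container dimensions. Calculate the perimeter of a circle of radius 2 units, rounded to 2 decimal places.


Shape: circle
Radius r = 2 units
Formula: C = 2 * pi * r
C = 2 * pi * 2
C = 4 * pi
C = 12.57
12.57 units


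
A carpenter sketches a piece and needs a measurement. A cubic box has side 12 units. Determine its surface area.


Shape: cube
Side s = 12 units
A cube has 6 square faces.
Formula: SA = 6 * s^2
s^2 = 144
SA = 6 * 144
SA = 864
864 units^2


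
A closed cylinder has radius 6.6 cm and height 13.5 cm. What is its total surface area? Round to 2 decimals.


Shape: closed cylinder
Radius r = 6.6 cm, Height h = 13.5 cm
Formula: SA = 2*pi*r^2 + 2*pi*r*h = 2*pi*r*(r + h)
r + h = 20.1
2 * r * (r + h) = 2 * 6.6 * 20.1 = 265.32
SA = 265.32 * pi
SA = 833.53
833.53 cm^2


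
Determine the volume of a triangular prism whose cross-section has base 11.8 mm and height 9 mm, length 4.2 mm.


Shape: triangular prism
Triangle base = 11.8 mm, triangle height = 9 mm, prism length L = 4.2 mm
Formula: V = (1/2 * b * h_tri) * L
Cross-section area = 0.5 * 11.8 * 9 = 53.1
V = 53.1 * 4.2
V = 223.02
223.02 mm^3


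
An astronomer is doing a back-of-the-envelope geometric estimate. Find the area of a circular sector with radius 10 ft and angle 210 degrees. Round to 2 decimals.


Shape: circular sector
Radius r = 10 ft, Angle = 210 degrees
Formula: A = (angle/360) * pi * r^2
r^2 = 100
Fraction of circle = 210/360
A = (210/360) * pi * 100
A = 58.333333 * pi
A = 183.26
183.26 ft^2


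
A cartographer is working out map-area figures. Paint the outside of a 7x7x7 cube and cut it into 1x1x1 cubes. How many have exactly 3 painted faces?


Large cube: 7 x 7 x 7, cut into unit cubes.
Cubes with 3 painted faces are at the corners. A cube always has 8 corners.
Count = 8
8 unit cubes


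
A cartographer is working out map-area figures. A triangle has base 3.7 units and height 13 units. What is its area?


Shape: triangle
Base b = 3.7 units, Height h = 13 units
Formula: A = (1/2) * b * h
A = 0.5 * 3.7 * 13
A = 0.5 * 48.1
A = 24.05
24.05 units^2


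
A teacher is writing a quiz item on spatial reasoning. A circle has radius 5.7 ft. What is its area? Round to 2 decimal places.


Shape: circle
Radius r = 5.7 ft
Formula: A = pi * r^2
r^2 = 5.7^2 = 32.49
A = pi * 32.49
A = 102.07
102.07 ft^2


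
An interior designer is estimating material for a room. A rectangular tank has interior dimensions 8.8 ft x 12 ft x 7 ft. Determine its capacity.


Shape: rectangular prism
l = 8.8 ft, w = 12 ft, h = 7 ft
Formula: V = l * w * h
V = 8.8 * 12 * 7
V = 105.6 * 7
V = 739.2
739.2 ft^3


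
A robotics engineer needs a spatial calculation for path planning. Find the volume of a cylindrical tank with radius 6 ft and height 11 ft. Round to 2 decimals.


Shape: cylinder
Radius r = 6 ft, Height h = 11 ft
Formula: V = pi * r^2 * h
r^2 = 36
V = pi * 36 * 11
V = 396 * pi
V = 1244.07
1244.07 ft^3


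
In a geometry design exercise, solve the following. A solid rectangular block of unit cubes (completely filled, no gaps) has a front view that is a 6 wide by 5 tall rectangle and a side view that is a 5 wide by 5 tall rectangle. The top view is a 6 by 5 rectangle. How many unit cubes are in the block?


Orthographic views of a solid rectangular block:
Front view 6 x 5 -> length = 6, height = 5
Side view 5 x 5 -> width = 5, height = 5 (consistent)
Top view 6 x 5 -> confirms length = 6, width = 5
The block is 6 x 5 x 5.
Total unit cubes = 6 * 5 * 5 = 150
150 unit cubes


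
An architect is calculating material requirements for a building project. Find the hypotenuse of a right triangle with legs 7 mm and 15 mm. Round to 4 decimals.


Shape: right triangle
Legs a = 7 mm, b = 15 mm
Formula: c = sqrt(a^2 + b^2)
a^2 = 49, b^2 = 225
a^2 + b^2 = 274
c = sqrt(274)
c = 16.5529
16.5529 mm


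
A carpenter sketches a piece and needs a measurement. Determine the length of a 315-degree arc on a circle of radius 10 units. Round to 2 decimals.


Shape: circular arc
Radius r = 10 units, Angle = 315 degrees
Formula: L = (angle/360) * 2 * pi * r
2 * pi * r = 20 * pi
L = (315/360) * 20 * pi
L = 17.5 * pi
L = 54.98
54.98 units


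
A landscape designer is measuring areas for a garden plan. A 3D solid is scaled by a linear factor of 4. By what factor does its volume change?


Linear scale factor k = 4
Rule: under a linear scaling by k, volumes scale by k^3.
k^3 = 4 * 4 * 4
k^3 = 16 * 4
k^3 = 64
Volume scales by a factor of 64.
64 (dimensionless)


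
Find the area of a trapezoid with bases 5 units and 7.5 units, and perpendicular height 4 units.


Shape: trapezoid
Parallel sides a = 5 units, b = 7.5 units; Height h = 4 units
Formula: A = (a + b) * h / 2
a + b = 5 + 7.5 = 12.5
A = 12.5 * 4 / 2
A = 50 / 2
A = 25
25 units^2


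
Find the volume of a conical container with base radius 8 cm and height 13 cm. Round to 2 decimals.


Shape: cone
Radius r = 8 cm, Height h = 13 cm
Formula: V = (1/3) * pi * r^2 * h
r^2 = 64
pi * r^2 * h = pi * 64 * 13 = 832 * pi
V = 832 * pi / 3
V = 871.27
871.27 cm^3


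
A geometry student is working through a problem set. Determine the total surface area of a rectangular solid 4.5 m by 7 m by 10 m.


Shape: rectangular prism
l = 4.5 m, w = 7 m, h = 10 m
Formula: SA = 2(lw + lh + wh)
lw = 31.5, lh = 45, wh = 70
lw + lh + wh = 146.5
SA = 2 * 146.5
SA = 293
293 m^2


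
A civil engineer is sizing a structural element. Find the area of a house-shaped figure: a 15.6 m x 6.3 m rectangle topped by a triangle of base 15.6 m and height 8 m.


Composite shape: rectangle + triangle
Rectangle area = 15.6 * 6.3 = 98.28
Triangle area = 0.5 * 15.6 * 8 = 62.4
Total = 98.28 + 62.4
Total = 160.68
160.68 m^2


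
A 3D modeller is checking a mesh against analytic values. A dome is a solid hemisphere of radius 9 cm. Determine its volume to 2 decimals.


Shape: hemisphere (half of a sphere)
Radius r = 9 cm
Formula: V = (1/2) * (4/3) * pi * r^3 = (2/3) * pi * r^3
r^3 = 729
(2/3) * 729 = 486
V = 486 * pi
V = 1526.81
1526.81 cm^3


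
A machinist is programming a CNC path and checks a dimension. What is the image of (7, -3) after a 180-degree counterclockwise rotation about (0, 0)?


Transformation: rotation about the origin
Original point: (7, -3)
Rule for 180 deg: (x, y) -> (-x, -y)
Apply: (7, -3) -> (-7, 3)
(-7, 3)


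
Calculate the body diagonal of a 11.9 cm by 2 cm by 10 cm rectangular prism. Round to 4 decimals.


Shape: rectangular box (space diagonal)
l = 11.9 cm, w = 2 cm, h = 10 cm
Visualize: the diagonal of the base, then a right triangle with that diagonal and the height.
Formula: d = sqrt(l^2 + w^2 + h^2)
l^2 + w^2 + h^2 = 141.61 + 4 + 100 = 245.61
d = sqrt(245.61)
d = 15.6719
15.6719 cm


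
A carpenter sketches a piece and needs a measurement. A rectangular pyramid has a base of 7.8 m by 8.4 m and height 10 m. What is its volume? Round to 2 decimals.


Shape: rectangular pyramid
Base: 7.8 m x 8.4 m, Height h = 10 m
Formula: V = (1/3) * base_area * h
base_area = 7.8 * 8.4 = 65.52
base_area * h = 65.52 * 10 = 655.2
V = 655.2 / 3
V = 218.4
218.4 m^3


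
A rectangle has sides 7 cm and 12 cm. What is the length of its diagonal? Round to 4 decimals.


Shape: rectangle (diagonal via Pythagoras)
Sides: 7 cm and 12 cm
Formula: d = sqrt(l^2 + w^2)
l^2 = 49, w^2 = 144
l^2 + w^2 = 193
d = sqrt(193)
d = 13.8924
13.8924 cm


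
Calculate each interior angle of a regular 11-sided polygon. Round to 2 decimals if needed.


Shape: regular hendecagon (11 sides)
Formula: interior angle = (n - 2) * 180 / n
(n - 2) = 9
(n - 2) * 180 = 1620
angle = 1620 / 11
angle = 147.27
147.27 degrees


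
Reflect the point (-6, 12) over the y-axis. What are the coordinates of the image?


Transformation: reflection
Original point: (-6, 12)
Rule for reflection over the y-axis: (x, y) -> (-x, y)
Apply: (-6, 12) -> (6, 12)
(6, 12)


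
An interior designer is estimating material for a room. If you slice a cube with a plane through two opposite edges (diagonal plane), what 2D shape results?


Solid: cube
Cutting plane: through two opposite edges (diagonal plane)
Visualize the intersection of the plane with the solid's surface.
The boundary of the cut region is a rectangle.
rectangle


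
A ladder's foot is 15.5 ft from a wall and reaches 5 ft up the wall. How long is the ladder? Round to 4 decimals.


Shape: right triangle
Legs a = 15.5 ft, b = 5 ft
Formula: c = sqrt(a^2 + b^2)
a^2 = 240.25, b^2 = 25
a^2 + b^2 = 265.25
c = sqrt(265.25)
c = 16.2865
16.2865 ft


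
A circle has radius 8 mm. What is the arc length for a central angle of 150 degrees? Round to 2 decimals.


Shape: circular arc
Radius r = 8 mm, Angle = 150 degrees
Formula: L = (angle/360) * 2 * pi * r
2 * pi * r = 16 * pi
L = (150/360) * 16 * pi
L = 6.666667 * pi
L = 20.94
20.94 mm


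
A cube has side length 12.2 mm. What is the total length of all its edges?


Shape: cube
Side s = 12.2 mm
A cube has 12 edges, all equal.
Formula: total edge length = 12 * s
Total = 12 * 12.2
Total = 146.4
146.4 mm


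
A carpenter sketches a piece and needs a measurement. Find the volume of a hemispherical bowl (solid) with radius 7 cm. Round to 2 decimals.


Shape: hemisphere (half of a sphere)
Radius r = 7 cm
Formula: V = (1/2) * (4/3) * pi * r^3 = (2/3) * pi * r^3
r^3 = 343
(2/3) * 343 = 228.666667
V = 228.666667 * pi
V = 718.38
718.38 cm^3


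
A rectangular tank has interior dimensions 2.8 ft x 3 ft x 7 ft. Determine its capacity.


Shape: rectangular prism
l = 2.8 ft, w = 3 ft, h = 7 ft
Formula: V = l * w * h
V = 2.8 * 3 * 7
V = 8.4 * 7
V = 58.8
58.8 ft^3


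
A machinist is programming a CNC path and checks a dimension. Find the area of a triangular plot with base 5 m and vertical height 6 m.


Shape: triangle
Base b = 5 m, Height h = 6 m
Formula: A = (1/2) * b * h
A = 0.5 * 5 * 6
A = 0.5 * 30
A = 15
15 m^2


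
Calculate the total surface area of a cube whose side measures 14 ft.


Shape: cube
Side s = 14 ft
A cube has 6 square faces.
Formula: SA = 6 * s^2
s^2 = 196
SA = 6 * 196
SA = 1176
1176 ft^2


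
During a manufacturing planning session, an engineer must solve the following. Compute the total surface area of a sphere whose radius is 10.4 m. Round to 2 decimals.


Shape: sphere
Radius r = 10.4 m
Formula: SA = 4 * pi * r^2
r^2 = 108.16
SA = 4 * pi * 108.16
SA = 432.64 * pi
SA = 1359.18
1359.18 m^2


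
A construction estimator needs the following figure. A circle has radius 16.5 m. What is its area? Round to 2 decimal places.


Shape: circle
Radius r = 16.5 m
Formula: A = pi * r^2
r^2 = 16.5^2 = 272.25
A = pi * 272.25
A = 855.3
855.3 m^2


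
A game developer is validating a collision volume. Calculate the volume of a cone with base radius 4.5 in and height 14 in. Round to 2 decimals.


Shape: cone
Radius r = 4.5 in, Height h = 14 in
Formula: V = (1/3) * pi * r^2 * h
r^2 = 20.25
pi * r^2 * h = pi * 20.25 * 14 = 283.5 * pi
V = 283.5 * pi / 3
V = 296.88
296.88 in^3


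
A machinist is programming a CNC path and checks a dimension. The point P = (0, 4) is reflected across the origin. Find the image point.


Transformation: reflection
Original point: (0, 4)
Rule for reflection through the origin: (x, y) -> (-x, -y)
Apply: (0, 4) -> (0, -4)
(0, -4)


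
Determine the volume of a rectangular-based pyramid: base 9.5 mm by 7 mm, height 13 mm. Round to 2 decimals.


Shape: rectangular pyramid
Base: 9.5 mm x 7 mm, Height h = 13 mm
Formula: V = (1/3) * base_area * h
base_area = 9.5 * 7 = 66.5
base_area * h = 66.5 * 13 = 864.5
V = 864.5 / 3
V = 288.17
288.17 mm^3


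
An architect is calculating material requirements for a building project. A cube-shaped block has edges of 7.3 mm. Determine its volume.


Shape: cube
Side s = 7.3 mm
Formula: V = s^3
V = 7.3 * 7.3 * 7.3
V = 53.29 * 7.3
V = 389.017
389.017 mm^3


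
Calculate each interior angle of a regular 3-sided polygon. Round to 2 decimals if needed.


Shape: regular triangle (3 sides)
Formula: interior angle = (n - 2) * 180 / n
(n - 2) = 1
(n - 2) * 180 = 180
angle = 180 / 3
angle = 60
60 degrees


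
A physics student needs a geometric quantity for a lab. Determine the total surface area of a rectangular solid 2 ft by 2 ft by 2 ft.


Shape: rectangular prism
l = 2 ft, w = 2 ft, h = 2 ft
Formula: SA = 2(lw + lh + wh)
lw = 4, lh = 4, wh = 4
lw + lh + wh = 12
SA = 2 * 12
SA = 24
24 ft^2


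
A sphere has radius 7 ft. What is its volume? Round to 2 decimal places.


Shape: sphere
Radius r = 7 ft
Formula: V = (4/3) * pi * r^3
r^3 = 343
(4/3) * 343 = 457.333333
V = 457.333333 * pi
V = 1436.76
1436.76 ft^3


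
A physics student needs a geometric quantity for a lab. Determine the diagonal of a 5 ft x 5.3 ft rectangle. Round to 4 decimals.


Shape: rectangle (diagonal via Pythagoras)
Sides: 5 ft and 5.3 ft
Formula: d = sqrt(l^2 + w^2)
l^2 = 25, w^2 = 28.09
l^2 + w^2 = 53.09
d = sqrt(53.09)
d = 7.2863
7.2863 ft


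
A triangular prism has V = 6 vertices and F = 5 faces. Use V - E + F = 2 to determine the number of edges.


Polyhedron: triangular prism
Euler's formula for convex polyhedra: V - E + F = 2
Given: V = 6 vertices and F = 5 faces
Solve for E:
E = V + F - 2 = 6 + 5 - 2 = 9
9 edges


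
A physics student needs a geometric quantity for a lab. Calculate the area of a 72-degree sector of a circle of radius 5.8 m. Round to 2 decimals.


Shape: circular sector
Radius r = 5.8 m, Angle = 72 degrees
Formula: A = (angle/360) * pi * r^2
r^2 = 33.64
Fraction of circle = 72/360
A = (72/360) * pi * 33.64
A = 6.728 * pi
A = 21.14
21.14 m^2


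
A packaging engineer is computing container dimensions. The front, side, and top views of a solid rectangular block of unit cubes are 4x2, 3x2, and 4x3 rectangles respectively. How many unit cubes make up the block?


Orthographic views of a solid rectangular block:
Front view 4 x 2 -> length = 4, height = 2
Side view 3 x 2 -> width = 3, height = 2 (consistent)
Top view 4 x 3 -> confirms length = 4, width = 3
The block is 4 x 3 x 2.
Total unit cubes = 4 * 3 * 2 = 24
24 unit cubes


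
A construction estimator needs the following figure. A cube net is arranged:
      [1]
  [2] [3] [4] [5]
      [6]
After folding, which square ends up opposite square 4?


Net: cross layout. Take square 3 as the base (bottom).
Fold the four squares in the horizontal row up around 3: 2 -> left, 4 -> right, 5 wraps to the top.
Fold 1 and 6 up from 3: 1 -> back, 6 -> front.
Opposite pairs are therefore: (1, 6), (2, 4), (3, 5).
Face 4 is opposite face 2.
face 2


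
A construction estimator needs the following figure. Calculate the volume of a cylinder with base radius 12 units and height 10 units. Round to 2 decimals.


Shape: cylinder
Radius r = 12 units, Height h = 10 units
Formula: V = pi * r^2 * h
r^2 = 144
V = pi * 144 * 10
V = 1440 * pi
V = 4523.89
4523.89 units^3


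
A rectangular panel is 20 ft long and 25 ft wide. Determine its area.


Shape: rectangle
Length l = 20 ft, Width w = 25 ft
Formula: A = l * w
A = 20 * 25
A = 500
500 ft^2


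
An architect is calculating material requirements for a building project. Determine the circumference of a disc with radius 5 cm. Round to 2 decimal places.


Shape: circle
Radius r = 5 cm
Formula: C = 2 * pi * r
C = 2 * pi * 5
C = 10 * pi
C = 31.42
31.42 cm


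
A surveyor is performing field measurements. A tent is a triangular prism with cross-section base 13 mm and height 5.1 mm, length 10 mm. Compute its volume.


Shape: triangular prism
Triangle base = 13 mm, triangle height = 5.1 mm, prism length L = 10 mm
Formula: V = (1/2 * b * h_tri) * L
Cross-section area = 0.5 * 13 * 5.1 = 33.15
V = 33.15 * 10
V = 331.5
331.5 mm^3


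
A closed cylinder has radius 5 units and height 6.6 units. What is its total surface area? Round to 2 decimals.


Shape: closed cylinder
Radius r = 5 units, Height h = 6.6 units
Formula: SA = 2*pi*r^2 + 2*pi*r*h = 2*pi*r*(r + h)
r + h = 11.6
2 * r * (r + h) = 2 * 5 * 11.6 = 116
SA = 116 * pi
SA = 364.42
364.42 units^2


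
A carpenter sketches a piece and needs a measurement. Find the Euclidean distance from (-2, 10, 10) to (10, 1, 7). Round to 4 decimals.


3D distance between two points
P1 = (-2, 10, 10), P2 = (10, 1, 7)
Formula: d = sqrt((x2-x1)^2 + (y2-y1)^2 + (z2-z1)^2)
dx = 10 - -2 = 12
dy = 1 - 10 = -9
dz = 7 - 10 = -3
dx^2 + dy^2 + dz^2 = 144 + 81 + 9 = 234
d = sqrt(234)
d = 15.2971
15.2971 units


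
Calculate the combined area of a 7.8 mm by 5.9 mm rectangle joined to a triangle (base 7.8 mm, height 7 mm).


Composite shape: rectangle + triangle
Rectangle area = 7.8 * 5.9 = 46.02
Triangle area = 0.5 * 7.8 * 7 = 27.3
Total = 46.02 + 27.3
Total = 73.32
73.32 mm^2


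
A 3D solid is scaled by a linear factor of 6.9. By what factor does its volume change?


Linear scale factor k = 6.9
Rule: under a linear scaling by k, volumes scale by k^3.
k^3 = 6.9 * 6.9 * 6.9
k^3 = 47.61 * 6.9
k^3 = 328.509
Volume scales by a factor of 328.509.
328.509 (dimensionless)


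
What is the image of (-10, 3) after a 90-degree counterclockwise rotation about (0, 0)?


Transformation: rotation about the origin
Original point: (-10, 3)
Rule for 90 deg counterclockwise: (x, y) -> (-y, x)
Apply: (-10, 3) -> (-3, -10)
(-3, -10)


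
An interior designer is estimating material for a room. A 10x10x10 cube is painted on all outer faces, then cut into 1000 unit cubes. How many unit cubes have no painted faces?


Large cube: 10 x 10 x 10, cut into unit cubes.
n = 10, so n - 2 = 8
Unpainted cubes form the interior (n - 2)^3 block.
(n - 2)^3 = 8^3 = 512
512 unit cubes


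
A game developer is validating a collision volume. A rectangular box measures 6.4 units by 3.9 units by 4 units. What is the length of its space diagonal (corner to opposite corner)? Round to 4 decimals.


Shape: rectangular box (space diagonal)
l = 6.4 units, w = 3.9 units, h = 4 units
Visualize: the diagonal of the base, then a right triangle with that diagonal and the height.
Formula: d = sqrt(l^2 + w^2 + h^2)
l^2 + w^2 + h^2 = 40.96 + 15.21 + 16 = 72.17
d = sqrt(72.17)
d = 8.4953
8.4953 units


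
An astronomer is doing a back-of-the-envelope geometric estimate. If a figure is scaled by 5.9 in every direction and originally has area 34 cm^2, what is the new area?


Linear scale factor k = 5.9
Original area = 34 cm^2
Rule: under a linear scaling by k, areas scale by k^2.
k^2 = 5.9^2 = 34.81
New area = 34 * 34.81
New area = 1183.54
1183.54 cm^2


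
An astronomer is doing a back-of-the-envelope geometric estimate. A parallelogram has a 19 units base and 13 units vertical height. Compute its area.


Shape: parallelogram
Base b = 19 units, Height h = 13 units
Formula: A = b * h
A = 19 * 13
A = 247
247 units^2


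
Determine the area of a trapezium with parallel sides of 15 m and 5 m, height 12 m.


Shape: trapezoid
Parallel sides a = 15 m, b = 5 m; Height h = 12 m
Formula: A = (a + b) * h / 2
a + b = 15 + 5 = 20
A = 20 * 12 / 2
A = 240 / 2
A = 120
120 m^2


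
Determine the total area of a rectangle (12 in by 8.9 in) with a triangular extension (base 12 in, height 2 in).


Composite shape: rectangle + triangle
Rectangle area = 12 * 8.9 = 106.8
Triangle area = 0.5 * 12 * 2 = 12
Total = 106.8 + 12
Total = 118.8
118.8 in^2


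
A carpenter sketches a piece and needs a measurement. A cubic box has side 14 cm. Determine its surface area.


Shape: cube
Side s = 14 cm
A cube has 6 square faces.
Formula: SA = 6 * s^2
s^2 = 196
SA = 6 * 196
SA = 1176
1176 cm^2


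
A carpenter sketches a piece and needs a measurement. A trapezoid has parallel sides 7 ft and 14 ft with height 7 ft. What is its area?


Shape: trapezoid
Parallel sides a = 7 ft, b = 14 ft; Height h = 7 ft
Formula: A = (a + b) * h / 2
a + b = 7 + 14 = 21
A = 21 * 7 / 2
A = 147 / 2
A = 73.5
73.5 ft^2


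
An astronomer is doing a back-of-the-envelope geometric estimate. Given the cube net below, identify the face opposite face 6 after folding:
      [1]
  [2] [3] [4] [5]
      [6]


Net: cross layout. Take square 3 as the base (bottom).
Fold the four squares in the horizontal row up around 3: 2 -> left, 4 -> right, 5 wraps to the top.
Fold 1 and 6 up from 3: 1 -> back, 6 -> front.
Opposite pairs are therefore: (1, 6), (2, 4), (3, 5).
Face 6 is opposite face 1.
face 1


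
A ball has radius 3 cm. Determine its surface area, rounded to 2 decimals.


Shape: sphere
Radius r = 3 cm
Formula: SA = 4 * pi * r^2
r^2 = 9
SA = 4 * pi * 9
SA = 36 * pi
SA = 113.1
113.1 cm^2


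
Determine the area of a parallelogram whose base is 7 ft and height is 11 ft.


Shape: parallelogram
Base b = 7 ft, Height h = 11 ft
Formula: A = b * h
A = 7 * 11
A = 77
77 ft^2


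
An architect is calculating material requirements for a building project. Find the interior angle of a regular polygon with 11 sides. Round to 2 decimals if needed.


Shape: regular hendecagon (11 sides)
Formula: interior angle = (n - 2) * 180 / n
(n - 2) = 9
(n - 2) * 180 = 1620
angle = 1620 / 11
angle = 147.27
147.27 degrees


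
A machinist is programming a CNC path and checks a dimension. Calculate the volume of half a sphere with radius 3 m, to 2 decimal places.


Shape: hemisphere (half of a sphere)
Radius r = 3 m
Formula: V = (1/2) * (4/3) * pi * r^3 = (2/3) * pi * r^3
r^3 = 27
(2/3) * 27 = 18
V = 18 * pi
V = 56.55
56.55 m^3


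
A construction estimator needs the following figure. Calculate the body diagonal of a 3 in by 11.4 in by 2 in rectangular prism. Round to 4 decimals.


Shape: rectangular box (space diagonal)
l = 3 in, w = 11.4 in, h = 2 in
Visualize: the diagonal of the base, then a right triangle with that diagonal and the height.
Formula: d = sqrt(l^2 + w^2 + h^2)
l^2 + w^2 + h^2 = 9 + 129.96 + 4 = 142.96
d = sqrt(142.96)
d = 11.9566
11.9566 in


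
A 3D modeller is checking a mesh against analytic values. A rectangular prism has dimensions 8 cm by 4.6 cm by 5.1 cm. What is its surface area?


Shape: rectangular prism
l = 8 cm, w = 4.6 cm, h = 5.1 cm
Formula: SA = 2(lw + lh + wh)
lw = 36.8, lh = 40.8, wh = 23.46
lw + lh + wh = 101.06
SA = 2 * 101.06
SA = 202.12
202.12 cm^2


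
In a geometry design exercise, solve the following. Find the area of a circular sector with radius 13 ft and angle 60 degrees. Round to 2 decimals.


Shape: circular sector
Radius r = 13 ft, Angle = 60 degrees
Formula: A = (angle/360) * pi * r^2
r^2 = 169
Fraction of circle = 60/360
A = (60/360) * pi * 169
A = 28.166667 * pi
A = 88.49
88.49 ft^2


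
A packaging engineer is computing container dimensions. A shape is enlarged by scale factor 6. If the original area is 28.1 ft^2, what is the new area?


Linear scale factor k = 6
Original area = 28.1 ft^2
Rule: under a linear scaling by k, areas scale by k^2.
k^2 = 6^2 = 36
New area = 28.1 * 36
New area = 1011.6
1011.6 ft^2


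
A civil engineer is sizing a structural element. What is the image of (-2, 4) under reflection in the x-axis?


Transformation: reflection
Original point: (-2, 4)
Rule for reflection over the x-axis: (x, y) -> (x, -y)
Apply: (-2, 4) -> (-2, -4)
(-2, -4)


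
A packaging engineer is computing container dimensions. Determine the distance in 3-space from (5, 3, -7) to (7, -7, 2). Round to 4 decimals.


3D distance between two points
P1 = (5, 3, -7), P2 = (7, -7, 2)
Formula: d = sqrt((x2-x1)^2 + (y2-y1)^2 + (z2-z1)^2)
dx = 7 - 5 = 2
dy = -7 - 3 = -10
dz = 2 - -7 = 9
dx^2 + dy^2 + dz^2 = 4 + 100 + 81 = 185
d = sqrt(185)
d = 13.6015
13.6015 units


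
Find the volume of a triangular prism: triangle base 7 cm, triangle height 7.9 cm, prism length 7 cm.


Shape: triangular prism
Triangle base = 7 cm, triangle height = 7.9 cm, prism length L = 7 cm
Formula: V = (1/2 * b * h_tri) * L
Cross-section area = 0.5 * 7 * 7.9 = 27.65
V = 27.65 * 7
V = 193.55
193.55 cm^3


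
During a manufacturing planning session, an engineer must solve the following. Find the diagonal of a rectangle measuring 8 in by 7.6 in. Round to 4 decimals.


Shape: rectangle (diagonal via Pythagoras)
Sides: 8 in and 7.6 in
Formula: d = sqrt(l^2 + w^2)
l^2 = 64, w^2 = 57.76
l^2 + w^2 = 121.76
d = sqrt(121.76)
d = 11.0345
11.0345 in


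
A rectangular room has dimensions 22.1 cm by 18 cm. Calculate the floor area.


Shape: rectangle
Length l = 22.1 cm, Width w = 18 cm
Formula: A = l * w
A = 22.1 * 18
A = 397.8
397.8 cm^2


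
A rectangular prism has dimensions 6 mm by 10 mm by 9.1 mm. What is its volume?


Shape: rectangular prism
l = 6 mm, w = 10 mm, h = 9.1 mm
Formula: V = l * w * h
V = 6 * 10 * 9.1
V = 60 * 9.1
V = 546
546 mm^3


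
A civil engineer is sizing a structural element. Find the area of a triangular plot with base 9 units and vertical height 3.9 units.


Shape: triangle
Base b = 9 units, Height h = 3.9 units
Formula: A = (1/2) * b * h
A = 0.5 * 9 * 3.9
A = 0.5 * 35.1
A = 17.55
17.55 units^2


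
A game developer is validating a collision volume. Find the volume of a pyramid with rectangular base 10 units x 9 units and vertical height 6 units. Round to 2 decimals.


Shape: rectangular pyramid
Base: 10 units x 9 units, Height h = 6 units
Formula: V = (1/3) * base_area * h
base_area = 10 * 9 = 90
base_area * h = 90 * 6 = 540
V = 540 / 3
V = 180
180 units^3


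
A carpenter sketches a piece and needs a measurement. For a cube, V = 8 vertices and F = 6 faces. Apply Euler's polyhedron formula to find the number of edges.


Polyhedron: cube
Euler's formula for convex polyhedra: V - E + F = 2
Given: V = 8 vertices and F = 6 faces
Solve for E:
E = V + F - 2 = 8 + 6 - 2 = 12
12 edges


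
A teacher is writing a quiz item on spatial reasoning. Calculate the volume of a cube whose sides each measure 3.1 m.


Shape: cube
Side s = 3.1 m
Formula: V = s^3
V = 3.1 * 3.1 * 3.1
V = 9.61 * 3.1
V = 29.791
29.791 m^3


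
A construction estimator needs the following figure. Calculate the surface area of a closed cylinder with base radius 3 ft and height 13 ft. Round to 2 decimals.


Shape: closed cylinder
Radius r = 3 ft, Height h = 13 ft
Formula: SA = 2*pi*r^2 + 2*pi*r*h = 2*pi*r*(r + h)
r + h = 16
2 * r * (r + h) = 2 * 3 * 16 = 96
SA = 96 * pi
SA = 301.59
301.59 ft^2


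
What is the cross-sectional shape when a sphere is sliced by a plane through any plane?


Solid: sphere
Cutting plane: through any plane
Visualize the intersection of the plane with the solid's surface.
The boundary of the cut region is a circle.
circle


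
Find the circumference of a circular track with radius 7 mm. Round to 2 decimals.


Shape: circle
Radius r = 7 mm
Formula: C = 2 * pi * r
C = 2 * pi * 7
C = 14 * pi
C = 43.98
43.98 mm
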